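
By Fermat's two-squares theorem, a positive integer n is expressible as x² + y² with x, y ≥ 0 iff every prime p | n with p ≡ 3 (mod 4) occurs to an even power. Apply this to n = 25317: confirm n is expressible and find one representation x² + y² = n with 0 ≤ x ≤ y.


Step 1: Factor n = 25317 = 3^2 · 29 · 97.
Step 2: Check the mod-4 condition on each prime factor: 3 ≡ 3 (mod 4), exponent 2 (must be even); 29 ≡ 1 (mod 4), exponent 1; 97 ≡ 1 (mod 4), exponent 1.
All primes ≡ 3 (mod 4) appear to even exponent (or don't appear), so by the two-squares theorem n IS expressible as a sum of two squares.
Step 3: Build a representation. Group n = k² · m with k = 3 and m = 29 · 97 = 2813 (a product of primes ≡ 1 (mod 4)); a representation of m scales to one of n via (k·x)² + (k·y)² = k²(x² + y²). Each prime p ≡ 1 (mod 4) is itself a sum of two squares; find a² by testing p − a² for a perfect square:
  29: 29 − 1² = 28, 29 − 2² = 25 = 5² ⇒ 29 = 2² + 5².
  97: 97 − 1² = 96, 97 − 2² = 93, 97 − 3² = 88, 97 − 4² = 81 = 9² ⇒ 97 = 4² + 9².
  Combine using the Brahmagupta–Fibonacci identity (a² + b²)(c² + d²) = (ac − bd)² + (ad + bc)² = (ac + bd)² + (ad − bc)²:
  29 · 97 = 2813: from (2² + 5²)(4² + 9²), take (2·4 − 5·9, 2·9 + 5·4) = (8 − 45, 18 + 20) = (-37, 38); dropping signs (only squares matter) gives (37, 38); check 37² + 38² = 1369 + 1444 = 2813 ✓.
  Scale by k = 3: (3·37, 3·38) = (111, 114).
Step 4: Order so x ≤ y and verify: 111² + 114² = 12321 + 12996 = 25317 = n. ✓

n = 25317 = 111² + 114² (one valid representation with x ≤ y).


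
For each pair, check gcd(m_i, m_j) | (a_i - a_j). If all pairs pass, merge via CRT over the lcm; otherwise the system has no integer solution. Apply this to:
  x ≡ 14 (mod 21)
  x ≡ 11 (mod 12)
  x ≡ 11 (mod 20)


Moduli 21, 12, 20 are not pairwise coprime, so CRT works modulo lcm(m_i) when all pairwise compatibility conditions hold.
Pairwise compatibility: gcd(m_i, m_j) must divide a_i - a_j for every pair.
Merge one congruence at a time:
  Start: x ≡ 14 (mod 21).
  Combine with x ≡ 11 (mod 12): gcd(21, 12) = 3; 11 - 14 = -3, which IS divisible by 3, so compatible.
    Write x = 14 + 21·t and substitute into x ≡ 11 (mod 12): 21·t ≡ 11 − 14 = -3 (mod 12).
    Divide the congruence (and modulus) by g = 3: 7·t ≡ -1 (mod 4).
    Reduce coefficients mod 4: 3·t ≡ 3 (mod 4).
    The inverse of 3 mod 4 is 3 (since 3·3 = 9 = 2·4 + 1), so t ≡ 3·3 = 9 ≡ 1 (mod 4).
    Then x = 14 + 21·1 = 35, valid modulo lcm(21, 12) = 84: x ≡ 35 (mod 84).
  Combine with x ≡ 11 (mod 20): gcd(84, 20) = 4; 11 - 35 = -24, which IS divisible by 4, so compatible.
    Write x = 35 + 84·t and substitute into x ≡ 11 (mod 20): 84·t ≡ 11 − 35 = -24 (mod 20).
    Divide the congruence (and modulus) by g = 4: 21·t ≡ -6 (mod 5).
    Reduce coefficients mod 5: 1·t ≡ 4 (mod 5).
    So t ≡ 4 (mod 5).
    Then x = 35 + 84·4 = 371, valid modulo lcm(84, 20) = 420: x ≡ 371 (mod 420).
Verify: 371 mod 21 = 14, 371 mod 12 = 11, 371 mod 20 = 11.

x ≡ 371 (mod 420).


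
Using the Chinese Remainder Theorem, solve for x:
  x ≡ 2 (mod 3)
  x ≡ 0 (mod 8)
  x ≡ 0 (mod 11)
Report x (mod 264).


Moduli 3, 8, 11 are pairwise coprime; by CRT there is a unique solution modulo M = 3 · 8 · 11 = 264.
Solve pairwise, accumulating the modulus:
  Start with x ≡ 2 (mod 3).
  Combine with x ≡ 0 (mod 8): since gcd(3, 8) = 1, we get a unique residue mod 24.
    Write x = 2 + 3·t and substitute into x ≡ 0 (mod 8): 3·t ≡ 0 − 2 = -2 (mod 8).
    Reduce coefficients mod 8: 3·t ≡ 6 (mod 8).
    The inverse of 3 mod 8 is 3 (since 3·3 = 9 = 1·8 + 1), so t ≡ 3·6 = 18 ≡ 2 (mod 8).
    Then x = 2 + 3·2 = 8, valid modulo lcm(3, 8) = 24: x ≡ 8 (mod 24).
  Combine with x ≡ 0 (mod 11): since gcd(24, 11) = 1, we get a unique residue mod 264.
    Write x = 8 + 24·t and substitute into x ≡ 0 (mod 11): 24·t ≡ 0 − 8 = -8 (mod 11).
    Reduce coefficients mod 11: 2·t ≡ 3 (mod 11).
    The inverse of 2 mod 11 is 6 (since 2·6 = 12 = 1·11 + 1), so t ≡ 6·3 = 18 ≡ 7 (mod 11).
    Then x = 8 + 24·7 = 176, valid modulo lcm(24, 11) = 264: x ≡ 176 (mod 264).
Verify: 176 mod 3 = 2 ✓, 176 mod 8 = 0 ✓, 176 mod 11 = 0 ✓.

x ≡ 176 (mod 264).


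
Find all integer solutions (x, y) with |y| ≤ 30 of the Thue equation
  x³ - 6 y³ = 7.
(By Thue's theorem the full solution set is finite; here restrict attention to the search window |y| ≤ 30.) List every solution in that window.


The equation is x³ - 6y³ = 7. For fixed y, x³ = 6·y³ + 7, so a solution requires the RHS to be a perfect cube.
Strategy: iterate y from -30 to 30, compute RHS = 6·y³ + 7, and check whether it is a (positive or negative) perfect cube.
Check small values of y:
  y = 0: RHS = 7 is not a perfect cube.
  y = 1: RHS = 13 is not a perfect cube.
  y = -1: RHS = 1 = (1)³ ⇒ x = 1 works.
  y = 2: RHS = 55 is not a perfect cube.
  y = -2: RHS = -41 is not a perfect cube.
  y = 3: RHS = 169 is not a perfect cube.
  y = -3: RHS = -155 is not a perfect cube.
Continuing the search up to |y| = 30 finds no further solutions beyond those listed.
Collected solutions: (1, -1).

Solutions (with |y| ≤ 30): (1, -1).


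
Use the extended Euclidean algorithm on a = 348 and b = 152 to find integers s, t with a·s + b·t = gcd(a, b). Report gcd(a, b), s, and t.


Euclidean algorithm on (348, 152) — divide until remainder is 0:
  348 = 2 · 152 + 44
  152 = 3 · 44 + 20
  44 = 2 · 20 + 4
  20 = 5 · 4 + 0
gcd(348, 152) = 4.
Track Bezout coefficients alongside the remainders: start with r₀ = 348 = a·1 + b·0 (s = 1, t = 0) and r₁ = 152 = a·0 + b·1 (s = 0, t = 1); each new remainder r_{k+1} = r_{k-1} − q_k·r_k inherits s_{k+1} = s_{k-1} − q_k·s_k, t_{k+1} = t_{k-1} − q_k·t_k, so r_k = a·s_k + b·t_k at every step:
  q = 2: r = 44, s = 1 − 2·0 = 1, t = 0 − 2·1 = -2  (check: 348·1 + 152·(-2) = 44)
  q = 3: r = 20, s = 0 − 3·1 = -3, t = 1 − 3·(-2) = 7  (check: 348·(-3) + 152·7 = 20)
  q = 2: r = 4, s = 1 − 2·(-3) = 7, t = -2 − 2·7 = -16  (check: 348·7 + 152·(-16) = 4)
The row with r = 4 (the gcd) gives the Bezout coefficients s = 7, t = -16.
Result: 348 · (7) + 152 · (-16) = 4.

gcd(348, 152) = 4; s = 7, t = -16 (check: 348·7 + 152·(-16) = 4).


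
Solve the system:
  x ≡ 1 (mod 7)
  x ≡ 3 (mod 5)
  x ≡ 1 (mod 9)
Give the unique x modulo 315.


Moduli 7, 5, 9 are pairwise coprime; by CRT there is a unique solution modulo M = 7 · 5 · 9 = 315.
Solve pairwise, accumulating the modulus:
  Start with x ≡ 1 (mod 7).
  Combine with x ≡ 3 (mod 5): since gcd(7, 5) = 1, we get a unique residue mod 35.
    Write x = 1 + 7·t and substitute into x ≡ 3 (mod 5): 7·t ≡ 3 − 1 = 2 (mod 5).
    Reduce coefficients mod 5: 2·t ≡ 2 (mod 5).
    The inverse of 2 mod 5 is 3 (since 2·3 = 6 = 1·5 + 1), so t ≡ 3·2 = 6 ≡ 1 (mod 5).
    Then x = 1 + 7·1 = 8, valid modulo lcm(7, 5) = 35: x ≡ 8 (mod 35).
  Combine with x ≡ 1 (mod 9): since gcd(35, 9) = 1, we get a unique residue mod 315.
    Write x = 8 + 35·t and substitute into x ≡ 1 (mod 9): 35·t ≡ 1 − 8 = -7 (mod 9).
    Reduce coefficients mod 9: 8·t ≡ 2 (mod 9).
    The inverse of 8 mod 9 is 8 (since 8·8 = 64 = 7·9 + 1), so t ≡ 8·2 = 16 ≡ 7 (mod 9).
    Then x = 8 + 35·7 = 253, valid modulo lcm(35, 9) = 315: x ≡ 253 (mod 315).
Verify: 253 mod 7 = 1 ✓, 253 mod 5 = 3 ✓, 253 mod 9 = 1 ✓.

x ≡ 253 (mod 315).


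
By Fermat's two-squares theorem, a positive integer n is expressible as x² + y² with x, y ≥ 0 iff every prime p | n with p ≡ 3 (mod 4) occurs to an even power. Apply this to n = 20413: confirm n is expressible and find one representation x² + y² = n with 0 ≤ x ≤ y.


Step 1: Factor n = 20413 = 137 · 149.
Step 2: Check the mod-4 condition on each prime factor: 137 ≡ 1 (mod 4), exponent 1; 149 ≡ 1 (mod 4), exponent 1.
All primes ≡ 3 (mod 4) appear to even exponent (or don't appear), so by the two-squares theorem n IS expressible as a sum of two squares.
Step 3: Build a representation. Here n = 137 · 149 is a product of primes ≡ 1 (mod 4). Each prime p ≡ 1 (mod 4) is itself a sum of two squares; find a² by testing p − a² for a perfect square:
  137: 137 − 1² = 136, 137 − 2² = 133, 137 − 3² = 128, 137 − 4² = 121 = 11² ⇒ 137 = 4² + 11².
  149: 149 − 1² = 148, 149 − 2² = 145, 149 − 3² = 140, 149 − 4² = 133, 149 − 5² = 124, 149 − 6² = 113, 149 − 7² = 100 = 10² ⇒ 149 = 7² + 10².
  Combine using the Brahmagupta–Fibonacci identity (a² + b²)(c² + d²) = (ac − bd)² + (ad + bc)² = (ac + bd)² + (ad − bc)²:
  137 · 149 = 20413: from (4² + 11²)(7² + 10²), take (4·7 − 11·10, 4·10 + 11·7) = (28 − 110, 40 + 77) = (-82, 117); dropping signs (only squares matter) gives (82, 117); check 82² + 117² = 6724 + 13689 = 20413 ✓.
Step 4: Order so x ≤ y and verify: 82² + 117² = 6724 + 13689 = 20413 = n. ✓

n = 20413 = 82² + 117² (one valid representation with x ≤ y).


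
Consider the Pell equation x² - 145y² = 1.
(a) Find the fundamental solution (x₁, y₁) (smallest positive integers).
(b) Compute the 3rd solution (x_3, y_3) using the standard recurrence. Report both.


Step 1: Find the fundamental solution (x₁, y₁) of x² - 145y² = 1.
  Expand √145 as a continued fraction. a₀ = ⌊√145⌋ = 12; iterate m_{k+1} = d_k·a_k − m_k, d_{k+1} = (145 − m_{k+1}²)/d_k, a_{k+1} = ⌊(a₀ + m_{k+1})/d_{k+1}⌋ (starting m₀ = 0, d₀ = 1), with convergents p_k = a_k·p_{k-1} + p_{k-2}, q_k = a_k·q_{k-1} + q_{k-2} (p₋₁ = 1, q₋₁ = 0):
  k = 0: a₀ = 12; p₀/q₀ = 12/1; p₀² − 145·q₀² = 144 − 145 = -1.
  k = 1: m = 12, d = 1, a = ⌊(12 + 12)/1⌋ = 24; p/q = (24·12 + 1)/(24·1 + 0) = 289/24; p² − 145·q² = 83521 − 83520 = 1.
  The first convergent with p² − 145·q² = 1 gives the fundamental solution (x₁, y₁) = (289, 24).
Step 2: Apply the recurrence (x_{n+1}, y_{n+1}) = (x₁x_n + 145y₁y_n, x₁y_n + y₁x_n) repeatedly.
  From (x_1, y_1) = (289, 24): x_2 = 289·289 + 145·24·24 = 167041; y_2 = 289·24 + 24·289 = 13872.
  From (x_2, y_2) = (167041, 13872): x_3 = 289·167041 + 145·24·13872 = 96549409; y_3 = 289·13872 + 24·167041 = 8017992.
Step 3: Verify x_3² - 145·y_3² = 9321788378249281 - 9321788378249280 = 1 (should be 1). ✓

(x_1, y_1) = (289, 24); (x_3, y_3) = (96549409, 8017992).


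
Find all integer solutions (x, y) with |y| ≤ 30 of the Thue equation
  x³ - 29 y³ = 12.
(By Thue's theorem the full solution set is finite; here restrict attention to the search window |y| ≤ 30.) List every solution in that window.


The equation is x³ - 29y³ = 12. For fixed y, x³ = 29·y³ + 12, so a solution requires the RHS to be a perfect cube.
Strategy: iterate y from -30 to 30, compute RHS = 29·y³ + 12, and check whether it is a (positive or negative) perfect cube.
Check small values of y:
  y = 0: RHS = 12 is not a perfect cube.
  y = 1: RHS = 41 is not a perfect cube.
  y = -1: RHS = -17 is not a perfect cube.
  y = 2: RHS = 244 is not a perfect cube.
  y = -2: RHS = -220 is not a perfect cube.
  y = 3: RHS = 795 is not a perfect cube.
  y = -3: RHS = -771 is not a perfect cube.
Continuing the search up to |y| = 30 finds no solutions either.
No (x, y) in the scanned range satisfies the equation.

No integer solutions with |y| ≤ 30.


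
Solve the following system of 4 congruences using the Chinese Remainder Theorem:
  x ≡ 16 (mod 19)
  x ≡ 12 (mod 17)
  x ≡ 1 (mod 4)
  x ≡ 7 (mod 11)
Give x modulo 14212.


Product of moduli M = 19 · 17 · 4 · 11 = 14212.
Merge one congruence at a time:
  Start: x ≡ 16 (mod 19).
  Combine with x ≡ 12 (mod 17); new modulus lcm = 323.
    Write x = 16 + 19·t and substitute into x ≡ 12 (mod 17): 19·t ≡ 12 − 16 = -4 (mod 17).
    Reduce coefficients mod 17: 2·t ≡ 13 (mod 17).
    The inverse of 2 mod 17 is 9 (since 2·9 = 18 = 1·17 + 1), so t ≡ 9·13 = 117 ≡ 15 (mod 17).
    Then x = 16 + 19·15 = 301, valid modulo lcm(19, 17) = 323: x ≡ 301 (mod 323).
  Combine with x ≡ 1 (mod 4); new modulus lcm = 1292.
    Write x = 301 + 323·t and substitute into x ≡ 1 (mod 4): 323·t ≡ 1 − 301 = -300 (mod 4).
    Reduce coefficients mod 4: 3·t ≡ 0 (mod 4).
    The inverse of 3 mod 4 is 3 (since 3·3 = 9 = 2·4 + 1), so t ≡ 3·0 = 0 ≡ 0 (mod 4).
    Then x = 301 + 323·0 = 301, valid modulo lcm(323, 4) = 1292: x ≡ 301 (mod 1292).
  Combine with x ≡ 7 (mod 11); new modulus lcm = 14212.
    Write x = 301 + 1292·t and substitute into x ≡ 7 (mod 11): 1292·t ≡ 7 − 301 = -294 (mod 11).
    Reduce coefficients mod 11: 5·t ≡ 3 (mod 11).
    The inverse of 5 mod 11 is 9 (since 5·9 = 45 = 4·11 + 1), so t ≡ 9·3 = 27 ≡ 5 (mod 11).
    Then x = 301 + 1292·5 = 6761, valid modulo lcm(1292, 11) = 14212: x ≡ 6761 (mod 14212).
Verify against each original: 6761 mod 19 = 16, 6761 mod 17 = 12, 6761 mod 4 = 1, 6761 mod 11 = 7.

x ≡ 6761 (mod 14212).


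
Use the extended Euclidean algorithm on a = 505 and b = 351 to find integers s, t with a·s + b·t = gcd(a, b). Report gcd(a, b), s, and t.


Euclidean algorithm on (505, 351) — divide until remainder is 0:
  505 = 1 · 351 + 154
  351 = 2 · 154 + 43
  154 = 3 · 43 + 25
  43 = 1 · 25 + 18
  25 = 1 · 18 + 7
  18 = 2 · 7 + 4
  7 = 1 · 4 + 3
  4 = 1 · 3 + 1
  3 = 3 · 1 + 0
gcd(505, 351) = 1.
Track Bezout coefficients alongside the remainders: start with r₀ = 505 = a·1 + b·0 (s = 1, t = 0) and r₁ = 351 = a·0 + b·1 (s = 0, t = 1); each new remainder r_{k+1} = r_{k-1} − q_k·r_k inherits s_{k+1} = s_{k-1} − q_k·s_k, t_{k+1} = t_{k-1} − q_k·t_k, so r_k = a·s_k + b·t_k at every step:
  q = 1: r = 154, s = 1 − 1·0 = 1, t = 0 − 1·1 = -1  (check: 505·1 + 351·(-1) = 154)
  q = 2: r = 43, s = 0 − 2·1 = -2, t = 1 − 2·(-1) = 3  (check: 505·(-2) + 351·3 = 43)
  q = 3: r = 25, s = 1 − 3·(-2) = 7, t = -1 − 3·3 = -10  (check: 505·7 + 351·(-10) = 25)
  q = 1: r = 18, s = -2 − 1·7 = -9, t = 3 − 1·(-10) = 13  (check: 505·(-9) + 351·13 = 18)
  q = 1: r = 7, s = 7 − 1·(-9) = 16, t = -10 − 1·13 = -23  (check: 505·16 + 351·(-23) = 7)
  q = 2: r = 4, s = -9 − 2·16 = -41, t = 13 − 2·(-23) = 59  (check: 505·(-41) + 351·59 = 4)
  q = 1: r = 3, s = 16 − 1·(-41) = 57, t = -23 − 1·59 = -82  (check: 505·57 + 351·(-82) = 3)
  q = 1: r = 1, s = -41 − 1·57 = -98, t = 59 − 1·(-82) = 141  (check: 505·(-98) + 351·141 = 1)
The row with r = 1 (the gcd) gives the Bezout coefficients s = -98, t = 141.
Result: 505 · (-98) + 351 · (141) = 1.

gcd(505, 351) = 1; s = -98, t = 141 (check: 505·(-98) + 351·141 = 1).


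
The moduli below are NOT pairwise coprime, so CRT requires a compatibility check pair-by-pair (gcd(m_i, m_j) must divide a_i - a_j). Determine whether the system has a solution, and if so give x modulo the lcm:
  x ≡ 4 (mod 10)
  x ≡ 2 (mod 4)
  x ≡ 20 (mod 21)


Moduli 10, 4, 21 are not pairwise coprime, so CRT works modulo lcm(m_i) when all pairwise compatibility conditions hold.
Pairwise compatibility: gcd(m_i, m_j) must divide a_i - a_j for every pair.
Merge one congruence at a time:
  Start: x ≡ 4 (mod 10).
  Combine with x ≡ 2 (mod 4): gcd(10, 4) = 2; 2 - 4 = -2, which IS divisible by 2, so compatible.
    Write x = 4 + 10·t and substitute into x ≡ 2 (mod 4): 10·t ≡ 2 − 4 = -2 (mod 4).
    Divide the congruence (and modulus) by g = 2: 5·t ≡ -1 (mod 2).
    Reduce coefficients mod 2: 1·t ≡ 1 (mod 2).
    So t ≡ 1 (mod 2).
    Then x = 4 + 10·1 = 14, valid modulo lcm(10, 4) = 20: x ≡ 14 (mod 20).
  Combine with x ≡ 20 (mod 21): gcd(20, 21) = 1; 20 - 14 = 6, which IS divisible by 1, so compatible.
    Write x = 14 + 20·t and substitute into x ≡ 20 (mod 21): 20·t ≡ 20 − 14 = 6 (mod 21).
    The inverse of 20 mod 21 is 20 (since 20·20 = 400 = 19·21 + 1), so t ≡ 20·6 = 120 ≡ 15 (mod 21).
    Then x = 14 + 20·15 = 314, valid modulo lcm(20, 21) = 420: x ≡ 314 (mod 420).
Verify: 314 mod 10 = 4, 314 mod 4 = 2, 314 mod 21 = 20.

x ≡ 314 (mod 420).


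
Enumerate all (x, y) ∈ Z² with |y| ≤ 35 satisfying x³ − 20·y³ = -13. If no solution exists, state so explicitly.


The equation is x³ - 20y³ = -13. For fixed y, x³ = 20·y³ − 13, so a solution requires the RHS to be a perfect cube.
Strategy: iterate y from -35 to 35, compute RHS = 20·y³ − 13, and check whether it is a (positive or negative) perfect cube.
Check small values of y:
  y = 0: RHS = -13 is not a perfect cube.
  y = 1: RHS = 7 is not a perfect cube.
  y = -1: RHS = -33 is not a perfect cube.
  y = 2: RHS = 147 is not a perfect cube.
  y = -2: RHS = -173 is not a perfect cube.
  y = 3: RHS = 527 is not a perfect cube.
  y = -3: RHS = -553 is not a perfect cube.
Continuing the search up to |y| = 35 finds no solutions either.
No (x, y) in the scanned range satisfies the equation.

No integer solutions with |y| ≤ 35.


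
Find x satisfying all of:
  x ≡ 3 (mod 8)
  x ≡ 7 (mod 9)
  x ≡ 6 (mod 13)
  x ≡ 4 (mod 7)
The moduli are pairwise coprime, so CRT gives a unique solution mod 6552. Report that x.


Product of moduli M = 8 · 9 · 13 · 7 = 6552.
Merge one congruence at a time:
  Start: x ≡ 3 (mod 8).
  Combine with x ≡ 7 (mod 9); new modulus lcm = 72.
    Write x = 3 + 8·t and substitute into x ≡ 7 (mod 9): 8·t ≡ 7 − 3 = 4 (mod 9).
    The inverse of 8 mod 9 is 8 (since 8·8 = 64 = 7·9 + 1), so t ≡ 8·4 = 32 ≡ 5 (mod 9).
    Then x = 3 + 8·5 = 43, valid modulo lcm(8, 9) = 72: x ≡ 43 (mod 72).
  Combine with x ≡ 6 (mod 13); new modulus lcm = 936.
    Write x = 43 + 72·t and substitute into x ≡ 6 (mod 13): 72·t ≡ 6 − 43 = -37 (mod 13).
    Reduce coefficients mod 13: 7·t ≡ 2 (mod 13).
    The inverse of 7 mod 13 is 2 (since 7·2 = 14 = 1·13 + 1), so t ≡ 2·2 = 4 ≡ 4 (mod 13).
    Then x = 43 + 72·4 = 331, valid modulo lcm(72, 13) = 936: x ≡ 331 (mod 936).
  Combine with x ≡ 4 (mod 7); new modulus lcm = 6552.
    Write x = 331 + 936·t and substitute into x ≡ 4 (mod 7): 936·t ≡ 4 − 331 = -327 (mod 7).
    Reduce coefficients mod 7: 5·t ≡ 2 (mod 7).
    The inverse of 5 mod 7 is 3 (since 5·3 = 15 = 2·7 + 1), so t ≡ 3·2 = 6 ≡ 6 (mod 7).
    Then x = 331 + 936·6 = 5947, valid modulo lcm(936, 7) = 6552: x ≡ 5947 (mod 6552).
Verify against each original: 5947 mod 8 = 3, 5947 mod 9 = 7, 5947 mod 13 = 6, 5947 mod 7 = 4.

x ≡ 5947 (mod 6552).


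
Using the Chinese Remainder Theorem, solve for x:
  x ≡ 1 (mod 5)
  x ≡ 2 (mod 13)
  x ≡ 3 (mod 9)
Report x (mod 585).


Moduli 5, 13, 9 are pairwise coprime; by CRT there is a unique solution modulo M = 5 · 13 · 9 = 585.
Solve pairwise, accumulating the modulus:
  Start with x ≡ 1 (mod 5).
  Combine with x ≡ 2 (mod 13): since gcd(5, 13) = 1, we get a unique residue mod 65.
    Write x = 1 + 5·t and substitute into x ≡ 2 (mod 13): 5·t ≡ 2 − 1 = 1 (mod 13).
    The inverse of 5 mod 13 is 8 (since 5·8 = 40 = 3·13 + 1), so t ≡ 8·1 = 8 ≡ 8 (mod 13).
    Then x = 1 + 5·8 = 41, valid modulo lcm(5, 13) = 65: x ≡ 41 (mod 65).
  Combine with x ≡ 3 (mod 9): since gcd(65, 9) = 1, we get a unique residue mod 585.
    Write x = 41 + 65·t and substitute into x ≡ 3 (mod 9): 65·t ≡ 3 − 41 = -38 (mod 9).
    Reduce coefficients mod 9: 2·t ≡ 7 (mod 9).
    The inverse of 2 mod 9 is 5 (since 2·5 = 10 = 1·9 + 1), so t ≡ 5·7 = 35 ≡ 8 (mod 9).
    Then x = 41 + 65·8 = 561, valid modulo lcm(65, 9) = 585: x ≡ 561 (mod 585).
Verify: 561 mod 5 = 1 ✓, 561 mod 13 = 2 ✓, 561 mod 9 = 3 ✓.

x ≡ 561 (mod 585).


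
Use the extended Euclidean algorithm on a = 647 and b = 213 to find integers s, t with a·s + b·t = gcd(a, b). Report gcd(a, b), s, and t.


Euclidean algorithm on (647, 213) — divide until remainder is 0:
  647 = 3 · 213 + 8
  213 = 26 · 8 + 5
  8 = 1 · 5 + 3
  5 = 1 · 3 + 2
  3 = 1 · 2 + 1
  2 = 2 · 1 + 0
gcd(647, 213) = 1.
Track Bezout coefficients alongside the remainders: start with r₀ = 647 = a·1 + b·0 (s = 1, t = 0) and r₁ = 213 = a·0 + b·1 (s = 0, t = 1); each new remainder r_{k+1} = r_{k-1} − q_k·r_k inherits s_{k+1} = s_{k-1} − q_k·s_k, t_{k+1} = t_{k-1} − q_k·t_k, so r_k = a·s_k + b·t_k at every step:
  q = 3: r = 8, s = 1 − 3·0 = 1, t = 0 − 3·1 = -3  (check: 647·1 + 213·(-3) = 8)
  q = 26: r = 5, s = 0 − 26·1 = -26, t = 1 − 26·(-3) = 79  (check: 647·(-26) + 213·79 = 5)
  q = 1: r = 3, s = 1 − 1·(-26) = 27, t = -3 − 1·79 = -82  (check: 647·27 + 213·(-82) = 3)
  q = 1: r = 2, s = -26 − 1·27 = -53, t = 79 − 1·(-82) = 161  (check: 647·(-53) + 213·161 = 2)
  q = 1: r = 1, s = 27 − 1·(-53) = 80, t = -82 − 1·161 = -243  (check: 647·80 + 213·(-243) = 1)
The row with r = 1 (the gcd) gives the Bezout coefficients s = 80, t = -243.
Result: 647 · (80) + 213 · (-243) = 1.

gcd(647, 213) = 1; s = 80, t = -243 (check: 647·80 + 213·(-243) = 1).


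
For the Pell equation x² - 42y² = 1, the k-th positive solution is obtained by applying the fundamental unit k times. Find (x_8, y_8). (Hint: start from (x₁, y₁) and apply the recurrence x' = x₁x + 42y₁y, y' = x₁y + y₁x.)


Step 1: Find the fundamental solution (x₁, y₁) of x² - 42y² = 1.
  Expand √42 as a continued fraction. a₀ = ⌊√42⌋ = 6; iterate m_{k+1} = d_k·a_k − m_k, d_{k+1} = (42 − m_{k+1}²)/d_k, a_{k+1} = ⌊(a₀ + m_{k+1})/d_{k+1}⌋ (starting m₀ = 0, d₀ = 1), with convergents p_k = a_k·p_{k-1} + p_{k-2}, q_k = a_k·q_{k-1} + q_{k-2} (p₋₁ = 1, q₋₁ = 0):
  k = 0: a₀ = 6; p₀/q₀ = 6/1; p₀² − 42·q₀² = 36 − 42 = -6.
  k = 1: m = 6, d = 6, a = ⌊(6 + 6)/6⌋ = 2; p/q = (2·6 + 1)/(2·1 + 0) = 13/2; p² − 42·q² = 169 − 168 = 1.
  The first convergent with p² − 42·q² = 1 gives the fundamental solution (x₁, y₁) = (13, 2).
Step 2: Apply the recurrence (x_{n+1}, y_{n+1}) = (x₁x_n + 42y₁y_n, x₁y_n + y₁x_n) repeatedly.
  From (x_1, y_1) = (13, 2): x_2 = 13·13 + 42·2·2 = 337; y_2 = 13·2 + 2·13 = 52.
  From (x_2, y_2) = (337, 52): x_3 = 13·337 + 42·2·52 = 8749; y_3 = 13·52 + 2·337 = 1350.
  From (x_3, y_3) = (8749, 1350): x_4 = 13·8749 + 42·2·1350 = 227137; y_4 = 13·1350 + 2·8749 = 35048.
  From (x_4, y_4) = (227137, 35048): x_5 = 13·227137 + 42·2·35048 = 5896813; y_5 = 13·35048 + 2·227137 = 909898.
  From (x_5, y_5) = (5896813, 909898): x_6 = 13·5896813 + 42·2·909898 = 153090001; y_6 = 13·909898 + 2·5896813 = 23622300.
  From (x_6, y_6) = (153090001, 23622300): x_7 = 13·153090001 + 42·2·23622300 = 3974443213; y_7 = 13·23622300 + 2·153090001 = 613269902.
  From (x_7, y_7) = (3974443213, 613269902): x_8 = 13·3974443213 + 42·2·613269902 = 103182433537; y_8 = 13·613269902 + 2·3974443213 = 15921395152.
Step 3: Verify x_8² - 42·y_8² = 10646614590617422330369 - 10646614590617422330368 = 1 (should be 1). ✓

(x_1, y_1) = (13, 2); (x_8, y_8) = (103182433537, 15921395152).


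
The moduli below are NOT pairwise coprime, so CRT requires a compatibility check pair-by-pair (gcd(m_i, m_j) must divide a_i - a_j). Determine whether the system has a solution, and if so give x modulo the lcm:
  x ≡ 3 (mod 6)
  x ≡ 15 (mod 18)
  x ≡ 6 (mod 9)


Moduli 6, 18, 9 are not pairwise coprime, so CRT works modulo lcm(m_i) when all pairwise compatibility conditions hold.
Pairwise compatibility: gcd(m_i, m_j) must divide a_i - a_j for every pair.
Merge one congruence at a time:
  Start: x ≡ 3 (mod 6).
  Combine with x ≡ 15 (mod 18): gcd(6, 18) = 6; 15 - 3 = 12, which IS divisible by 6, so compatible.
    Write x = 3 + 6·t and substitute into x ≡ 15 (mod 18): 6·t ≡ 15 − 3 = 12 (mod 18).
    Divide the congruence (and modulus) by g = 6: 1·t ≡ 2 (mod 3).
    So t ≡ 2 (mod 3).
    Then x = 3 + 6·2 = 15, valid modulo lcm(6, 18) = 18: x ≡ 15 (mod 18).
  Combine with x ≡ 6 (mod 9): gcd(18, 9) = 9; 6 - 15 = -9, which IS divisible by 9, so compatible.
    Write x = 15 + 18·t and substitute into x ≡ 6 (mod 9): 18·t ≡ 6 − 15 = -9 (mod 9).
    Divide the congruence (and modulus) by g = 9: 2·t ≡ -1 (mod 1).
    Modulo 1 every t works; take t = 0.
    Then x = 15 + 18·0 = 15, valid modulo lcm(18, 9) = 18: x ≡ 15 (mod 18).
Verify: 15 mod 6 = 3, 15 mod 18 = 15, 15 mod 9 = 6.

x ≡ 15 (mod 18).


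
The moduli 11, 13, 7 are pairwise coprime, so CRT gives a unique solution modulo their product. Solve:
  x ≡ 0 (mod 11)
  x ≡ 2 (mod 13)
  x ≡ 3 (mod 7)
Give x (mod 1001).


Moduli 11, 13, 7 are pairwise coprime; by CRT there is a unique solution modulo M = 11 · 13 · 7 = 1001.
Solve pairwise, accumulating the modulus:
  Start with x ≡ 0 (mod 11).
  Combine with x ≡ 2 (mod 13): since gcd(11, 13) = 1, we get a unique residue mod 143.
    Write x = 0 + 11·t and substitute into x ≡ 2 (mod 13): 11·t ≡ 2 − 0 = 2 (mod 13).
    The inverse of 11 mod 13 is 6 (since 11·6 = 66 = 5·13 + 1), so t ≡ 6·2 = 12 ≡ 12 (mod 13).
    Then x = 0 + 11·12 = 132, valid modulo lcm(11, 13) = 143: x ≡ 132 (mod 143).
  Combine with x ≡ 3 (mod 7): since gcd(143, 7) = 1, we get a unique residue mod 1001.
    Write x = 132 + 143·t and substitute into x ≡ 3 (mod 7): 143·t ≡ 3 − 132 = -129 (mod 7).
    Reduce coefficients mod 7: 3·t ≡ 4 (mod 7).
    The inverse of 3 mod 7 is 5 (since 3·5 = 15 = 2·7 + 1), so t ≡ 5·4 = 20 ≡ 6 (mod 7).
    Then x = 132 + 143·6 = 990, valid modulo lcm(143, 7) = 1001: x ≡ 990 (mod 1001).
Verify: 990 mod 11 = 0 ✓, 990 mod 13 = 2 ✓, 990 mod 7 = 3 ✓.

x ≡ 990 (mod 1001).


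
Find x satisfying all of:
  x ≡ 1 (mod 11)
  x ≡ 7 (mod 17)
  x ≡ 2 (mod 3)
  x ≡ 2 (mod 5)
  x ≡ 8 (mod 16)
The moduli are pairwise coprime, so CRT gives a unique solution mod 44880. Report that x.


Product of moduli M = 11 · 17 · 3 · 5 · 16 = 44880.
Merge one congruence at a time:
  Start: x ≡ 1 (mod 11).
  Combine with x ≡ 7 (mod 17); new modulus lcm = 187.
    Write x = 1 + 11·t and substitute into x ≡ 7 (mod 17): 11·t ≡ 7 − 1 = 6 (mod 17).
    The inverse of 11 mod 17 is 14 (since 11·14 = 154 = 9·17 + 1), so t ≡ 14·6 = 84 ≡ 16 (mod 17).
    Then x = 1 + 11·16 = 177, valid modulo lcm(11, 17) = 187: x ≡ 177 (mod 187).
  Combine with x ≡ 2 (mod 3); new modulus lcm = 561.
    Write x = 177 + 187·t and substitute into x ≡ 2 (mod 3): 187·t ≡ 2 − 177 = -175 (mod 3).
    Reduce coefficients mod 3: 1·t ≡ 2 (mod 3).
    So t ≡ 2 (mod 3).
    Then x = 177 + 187·2 = 551, valid modulo lcm(187, 3) = 561: x ≡ 551 (mod 561).
  Combine with x ≡ 2 (mod 5); new modulus lcm = 2805.
    Write x = 551 + 561·t and substitute into x ≡ 2 (mod 5): 561·t ≡ 2 − 551 = -549 (mod 5).
    Reduce coefficients mod 5: 1·t ≡ 1 (mod 5).
    So t ≡ 1 (mod 5).
    Then x = 551 + 561·1 = 1112, valid modulo lcm(561, 5) = 2805: x ≡ 1112 (mod 2805).
  Combine with x ≡ 8 (mod 16); new modulus lcm = 44880.
    Write x = 1112 + 2805·t and substitute into x ≡ 8 (mod 16): 2805·t ≡ 8 − 1112 = -1104 (mod 16).
    Reduce coefficients mod 16: 5·t ≡ 0 (mod 16).
    The inverse of 5 mod 16 is 13 (since 5·13 = 65 = 4·16 + 1), so t ≡ 13·0 = 0 ≡ 0 (mod 16).
    Then x = 1112 + 2805·0 = 1112, valid modulo lcm(2805, 16) = 44880: x ≡ 1112 (mod 44880).
Verify against each original: 1112 mod 11 = 1, 1112 mod 17 = 7, 1112 mod 3 = 2, 1112 mod 5 = 2, 1112 mod 16 = 8.

x ≡ 1112 (mod 44880).


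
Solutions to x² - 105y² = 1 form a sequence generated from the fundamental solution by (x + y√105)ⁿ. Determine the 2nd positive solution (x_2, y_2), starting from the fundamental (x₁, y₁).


Step 1: Find the fundamental solution (x₁, y₁) of x² - 105y² = 1.
  Expand √105 as a continued fraction. a₀ = ⌊√105⌋ = 10; iterate m_{k+1} = d_k·a_k − m_k, d_{k+1} = (105 − m_{k+1}²)/d_k, a_{k+1} = ⌊(a₀ + m_{k+1})/d_{k+1}⌋ (starting m₀ = 0, d₀ = 1), with convergents p_k = a_k·p_{k-1} + p_{k-2}, q_k = a_k·q_{k-1} + q_{k-2} (p₋₁ = 1, q₋₁ = 0):
  k = 0: a₀ = 10; p₀/q₀ = 10/1; p₀² − 105·q₀² = 100 − 105 = -5.
  k = 1: m = 10, d = 5, a = ⌊(10 + 10)/5⌋ = 4; p/q = (4·10 + 1)/(4·1 + 0) = 41/4; p² − 105·q² = 1681 − 1680 = 1.
  The first convergent with p² − 105·q² = 1 gives the fundamental solution (x₁, y₁) = (41, 4).
Step 2: Apply the recurrence (x_{n+1}, y_{n+1}) = (x₁x_n + 105y₁y_n, x₁y_n + y₁x_n) repeatedly.
  From (x_1, y_1) = (41, 4): x_2 = 41·41 + 105·4·4 = 3361; y_2 = 41·4 + 4·41 = 328.
Step 3: Verify x_2² - 105·y_2² = 11296321 - 11296320 = 1 (should be 1). ✓

(x_1, y_1) = (41, 4); (x_2, y_2) = (3361, 328).


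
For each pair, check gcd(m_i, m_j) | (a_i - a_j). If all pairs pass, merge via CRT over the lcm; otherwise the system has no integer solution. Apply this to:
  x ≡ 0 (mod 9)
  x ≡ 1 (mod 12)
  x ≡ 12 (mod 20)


Moduli 9, 12, 20 are not pairwise coprime, so CRT works modulo lcm(m_i) when all pairwise compatibility conditions hold.
Pairwise compatibility: gcd(m_i, m_j) must divide a_i - a_j for every pair.
Merge one congruence at a time:
  Start: x ≡ 0 (mod 9).
  Combine with x ≡ 1 (mod 12): gcd(9, 12) = 3, and 1 - 0 = 1 is NOT divisible by 3.
    ⇒ system is inconsistent (no integer solution).

No solution (the system is inconsistent).


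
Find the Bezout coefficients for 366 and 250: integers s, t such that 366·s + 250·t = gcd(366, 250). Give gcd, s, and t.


Euclidean algorithm on (366, 250) — divide until remainder is 0:
  366 = 1 · 250 + 116
  250 = 2 · 116 + 18
  116 = 6 · 18 + 8
  18 = 2 · 8 + 2
  8 = 4 · 2 + 0
gcd(366, 250) = 2.
Track Bezout coefficients alongside the remainders: start with r₀ = 366 = a·1 + b·0 (s = 1, t = 0) and r₁ = 250 = a·0 + b·1 (s = 0, t = 1); each new remainder r_{k+1} = r_{k-1} − q_k·r_k inherits s_{k+1} = s_{k-1} − q_k·s_k, t_{k+1} = t_{k-1} − q_k·t_k, so r_k = a·s_k + b·t_k at every step:
  q = 1: r = 116, s = 1 − 1·0 = 1, t = 0 − 1·1 = -1  (check: 366·1 + 250·(-1) = 116)
  q = 2: r = 18, s = 0 − 2·1 = -2, t = 1 − 2·(-1) = 3  (check: 366·(-2) + 250·3 = 18)
  q = 6: r = 8, s = 1 − 6·(-2) = 13, t = -1 − 6·3 = -19  (check: 366·13 + 250·(-19) = 8)
  q = 2: r = 2, s = -2 − 2·13 = -28, t = 3 − 2·(-19) = 41  (check: 366·(-28) + 250·41 = 2)
The row with r = 2 (the gcd) gives the Bezout coefficients s = -28, t = 41.
Result: 366 · (-28) + 250 · (41) = 2.

gcd(366, 250) = 2; s = -28, t = 41 (check: 366·(-28) + 250·41 = 2).


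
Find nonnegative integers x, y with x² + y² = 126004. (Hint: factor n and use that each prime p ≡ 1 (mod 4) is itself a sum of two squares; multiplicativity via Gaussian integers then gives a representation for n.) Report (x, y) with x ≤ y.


Step 1: Factor n = 126004 = 2^2 · 17^2 · 109.
Step 2: Check the mod-4 condition on each prime factor: 2 = 2 (special); 17 ≡ 1 (mod 4), exponent 2; 109 ≡ 1 (mod 4), exponent 1.
All primes ≡ 3 (mod 4) appear to even exponent (or don't appear), so by the two-squares theorem n IS expressible as a sum of two squares.
Step 3: Build a representation. Group n = k² · m with k = 2 and m = 17 · 17 · 109 = 31501 (a product of primes ≡ 1 (mod 4)); a representation of m scales to one of n via (k·x)² + (k·y)² = k²(x² + y²). Each prime p ≡ 1 (mod 4) is itself a sum of two squares; find a² by testing p − a² for a perfect square:
  17: 17 − 1² = 16 = 4² ⇒ 17 = 1² + 4².
  109: 109 − 1² = 108, 109 − 2² = 105, 109 − 3² = 100 = 10² ⇒ 109 = 3² + 10².
  Combine using the Brahmagupta–Fibonacci identity (a² + b²)(c² + d²) = (ac − bd)² + (ad + bc)² = (ac + bd)² + (ad − bc)²:
  17 · 17 = 289: from (1² + 4²)(1² + 4²), take (1·1 − 4·4, 1·4 + 4·1) = (1 − 16, 4 + 4) = (-15, 8); dropping signs (only squares matter) gives (15, 8); check 15² + 8² = 225 + 64 = 289 ✓.
  289 · 109 = 31501: from (15² + 8²)(3² + 10²), take (15·3 − 8·10, 15·10 + 8·3) = (45 − 80, 150 + 24) = (-35, 174); dropping signs (only squares matter) gives (35, 174); check 35² + 174² = 1225 + 30276 = 31501 ✓.
  Scale by k = 2: (2·35, 2·174) = (70, 348).
Step 4: Order so x ≤ y and verify: 70² + 348² = 4900 + 121104 = 126004 = n. ✓

n = 126004 = 70² + 348² (one valid representation with x ≤ y).


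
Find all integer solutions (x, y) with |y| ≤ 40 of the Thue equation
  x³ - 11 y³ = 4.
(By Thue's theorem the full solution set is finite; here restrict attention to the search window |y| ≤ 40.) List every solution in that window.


The equation is x³ - 11y³ = 4. For fixed y, x³ = 11·y³ + 4, so a solution requires the RHS to be a perfect cube.
Strategy: iterate y from -40 to 40, compute RHS = 11·y³ + 4, and check whether it is a (positive or negative) perfect cube.
Check small values of y:
  y = 0: RHS = 4 is not a perfect cube.
  y = 1: RHS = 15 is not a perfect cube.
  y = -1: RHS = -7 is not a perfect cube.
  y = 2: RHS = 92 is not a perfect cube.
  y = -2: RHS = -84 is not a perfect cube.
  y = 3: RHS = 301 is not a perfect cube.
  y = -3: RHS = -293 is not a perfect cube.
Continuing the search up to |y| = 40 finds no solutions either.
No (x, y) in the scanned range satisfies the equation.

No integer solutions with |y| ≤ 40.


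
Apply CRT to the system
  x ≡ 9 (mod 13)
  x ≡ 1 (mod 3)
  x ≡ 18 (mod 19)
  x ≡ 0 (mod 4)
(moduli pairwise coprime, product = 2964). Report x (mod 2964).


Product of moduli M = 13 · 3 · 19 · 4 = 2964.
Merge one congruence at a time:
  Start: x ≡ 9 (mod 13).
  Combine with x ≡ 1 (mod 3); new modulus lcm = 39.
    Write x = 9 + 13·t and substitute into x ≡ 1 (mod 3): 13·t ≡ 1 − 9 = -8 (mod 3).
    Reduce coefficients mod 3: 1·t ≡ 1 (mod 3).
    So t ≡ 1 (mod 3).
    Then x = 9 + 13·1 = 22, valid modulo lcm(13, 3) = 39: x ≡ 22 (mod 39).
  Combine with x ≡ 18 (mod 19); new modulus lcm = 741.
    Write x = 22 + 39·t and substitute into x ≡ 18 (mod 19): 39·t ≡ 18 − 22 = -4 (mod 19).
    Reduce coefficients mod 19: 1·t ≡ 15 (mod 19).
    So t ≡ 15 (mod 19).
    Then x = 22 + 39·15 = 607, valid modulo lcm(39, 19) = 741: x ≡ 607 (mod 741).
  Combine with x ≡ 0 (mod 4); new modulus lcm = 2964.
    Write x = 607 + 741·t and substitute into x ≡ 0 (mod 4): 741·t ≡ 0 − 607 = -607 (mod 4).
    Reduce coefficients mod 4: 1·t ≡ 1 (mod 4).
    So t ≡ 1 (mod 4).
    Then x = 607 + 741·1 = 1348, valid modulo lcm(741, 4) = 2964: x ≡ 1348 (mod 2964).
Verify against each original: 1348 mod 13 = 9, 1348 mod 3 = 1, 1348 mod 19 = 18, 1348 mod 4 = 0.

x ≡ 1348 (mod 2964).


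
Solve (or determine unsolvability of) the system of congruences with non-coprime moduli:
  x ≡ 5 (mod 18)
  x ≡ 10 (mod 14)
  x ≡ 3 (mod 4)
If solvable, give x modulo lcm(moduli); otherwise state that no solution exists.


Moduli 18, 14, 4 are not pairwise coprime, so CRT works modulo lcm(m_i) when all pairwise compatibility conditions hold.
Pairwise compatibility: gcd(m_i, m_j) must divide a_i - a_j for every pair.
Merge one congruence at a time:
  Start: x ≡ 5 (mod 18).
  Combine with x ≡ 10 (mod 14): gcd(18, 14) = 2, and 10 - 5 = 5 is NOT divisible by 2.
    ⇒ system is inconsistent (no integer solution).

No solution (the system is inconsistent).


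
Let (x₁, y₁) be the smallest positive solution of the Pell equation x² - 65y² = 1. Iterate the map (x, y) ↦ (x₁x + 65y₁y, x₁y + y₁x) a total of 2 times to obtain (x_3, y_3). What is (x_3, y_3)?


Step 1: Find the fundamental solution (x₁, y₁) of x² - 65y² = 1.
  Expand √65 as a continued fraction. a₀ = ⌊√65⌋ = 8; iterate m_{k+1} = d_k·a_k − m_k, d_{k+1} = (65 − m_{k+1}²)/d_k, a_{k+1} = ⌊(a₀ + m_{k+1})/d_{k+1}⌋ (starting m₀ = 0, d₀ = 1), with convergents p_k = a_k·p_{k-1} + p_{k-2}, q_k = a_k·q_{k-1} + q_{k-2} (p₋₁ = 1, q₋₁ = 0):
  k = 0: a₀ = 8; p₀/q₀ = 8/1; p₀² − 65·q₀² = 64 − 65 = -1.
  k = 1: m = 8, d = 1, a = ⌊(8 + 8)/1⌋ = 16; p/q = (16·8 + 1)/(16·1 + 0) = 129/16; p² − 65·q² = 16641 − 16640 = 1.
  The first convergent with p² − 65·q² = 1 gives the fundamental solution (x₁, y₁) = (129, 16).
Step 2: Apply the recurrence (x_{n+1}, y_{n+1}) = (x₁x_n + 65y₁y_n, x₁y_n + y₁x_n) repeatedly.
  From (x_1, y_1) = (129, 16): x_2 = 129·129 + 65·16·16 = 33281; y_2 = 129·16 + 16·129 = 4128.
  From (x_2, y_2) = (33281, 4128): x_3 = 129·33281 + 65·16·4128 = 8586369; y_3 = 129·4128 + 16·33281 = 1065008.
Step 3: Verify x_3² - 65·y_3² = 73725732604161 - 73725732604160 = 1 (should be 1). ✓

(x_1, y_1) = (129, 16); (x_3, y_3) = (8586369, 1065008).


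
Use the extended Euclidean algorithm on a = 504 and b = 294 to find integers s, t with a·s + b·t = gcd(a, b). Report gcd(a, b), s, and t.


Euclidean algorithm on (504, 294) — divide until remainder is 0:
  504 = 1 · 294 + 210
  294 = 1 · 210 + 84
  210 = 2 · 84 + 42
  84 = 2 · 42 + 0
gcd(504, 294) = 42.
Track Bezout coefficients alongside the remainders: start with r₀ = 504 = a·1 + b·0 (s = 1, t = 0) and r₁ = 294 = a·0 + b·1 (s = 0, t = 1); each new remainder r_{k+1} = r_{k-1} − q_k·r_k inherits s_{k+1} = s_{k-1} − q_k·s_k, t_{k+1} = t_{k-1} − q_k·t_k, so r_k = a·s_k + b·t_k at every step:
  q = 1: r = 210, s = 1 − 1·0 = 1, t = 0 − 1·1 = -1  (check: 504·1 + 294·(-1) = 210)
  q = 1: r = 84, s = 0 − 1·1 = -1, t = 1 − 1·(-1) = 2  (check: 504·(-1) + 294·2 = 84)
  q = 2: r = 42, s = 1 − 2·(-1) = 3, t = -1 − 2·2 = -5  (check: 504·3 + 294·(-5) = 42)
The row with r = 42 (the gcd) gives the Bezout coefficients s = 3, t = -5.
Result: 504 · (3) + 294 · (-5) = 42.

gcd(504, 294) = 42; s = 3, t = -5 (check: 504·3 + 294·(-5) = 42).


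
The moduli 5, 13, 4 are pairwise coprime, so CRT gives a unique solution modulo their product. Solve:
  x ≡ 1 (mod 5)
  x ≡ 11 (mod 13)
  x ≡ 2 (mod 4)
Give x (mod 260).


Moduli 5, 13, 4 are pairwise coprime; by CRT there is a unique solution modulo M = 5 · 13 · 4 = 260.
Solve pairwise, accumulating the modulus:
  Start with x ≡ 1 (mod 5).
  Combine with x ≡ 11 (mod 13): since gcd(5, 13) = 1, we get a unique residue mod 65.
    Write x = 1 + 5·t and substitute into x ≡ 11 (mod 13): 5·t ≡ 11 − 1 = 10 (mod 13).
    The inverse of 5 mod 13 is 8 (since 5·8 = 40 = 3·13 + 1), so t ≡ 8·10 = 80 ≡ 2 (mod 13).
    Then x = 1 + 5·2 = 11, valid modulo lcm(5, 13) = 65: x ≡ 11 (mod 65).
  Combine with x ≡ 2 (mod 4): since gcd(65, 4) = 1, we get a unique residue mod 260.
    Write x = 11 + 65·t and substitute into x ≡ 2 (mod 4): 65·t ≡ 2 − 11 = -9 (mod 4).
    Reduce coefficients mod 4: 1·t ≡ 3 (mod 4).
    So t ≡ 3 (mod 4).
    Then x = 11 + 65·3 = 206, valid modulo lcm(65, 4) = 260: x ≡ 206 (mod 260).
Verify: 206 mod 5 = 1 ✓, 206 mod 13 = 11 ✓, 206 mod 4 = 2 ✓.

x ≡ 206 (mod 260).


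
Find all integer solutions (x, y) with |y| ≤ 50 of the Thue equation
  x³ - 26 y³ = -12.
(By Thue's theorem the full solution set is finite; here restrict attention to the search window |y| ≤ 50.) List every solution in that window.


The equation is x³ - 26y³ = -12. For fixed y, x³ = 26·y³ − 12, so a solution requires the RHS to be a perfect cube.
Strategy: iterate y from -50 to 50, compute RHS = 26·y³ − 12, and check whether it is a (positive or negative) perfect cube.
Check small values of y:
  y = 0: RHS = -12 is not a perfect cube.
  y = 1: RHS = 14 is not a perfect cube.
  y = -1: RHS = -38 is not a perfect cube.
  y = 2: RHS = 196 is not a perfect cube.
  y = -2: RHS = -220 is not a perfect cube.
  y = 3: RHS = 690 is not a perfect cube.
  y = -3: RHS = -714 is not a perfect cube.
Continuing the search up to |y| = 50 finds no solutions either.
No (x, y) in the scanned range satisfies the equation.

No integer solutions with |y| ≤ 50.


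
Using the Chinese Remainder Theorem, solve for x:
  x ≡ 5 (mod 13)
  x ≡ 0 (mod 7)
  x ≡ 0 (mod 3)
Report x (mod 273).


Moduli 13, 7, 3 are pairwise coprime; by CRT there is a unique solution modulo M = 13 · 7 · 3 = 273.
Solve pairwise, accumulating the modulus:
  Start with x ≡ 5 (mod 13).
  Combine with x ≡ 0 (mod 7): since gcd(13, 7) = 1, we get a unique residue mod 91.
    Write x = 5 + 13·t and substitute into x ≡ 0 (mod 7): 13·t ≡ 0 − 5 = -5 (mod 7).
    Reduce coefficients mod 7: 6·t ≡ 2 (mod 7).
    The inverse of 6 mod 7 is 6 (since 6·6 = 36 = 5·7 + 1), so t ≡ 6·2 = 12 ≡ 5 (mod 7).
    Then x = 5 + 13·5 = 70, valid modulo lcm(13, 7) = 91: x ≡ 70 (mod 91).
  Combine with x ≡ 0 (mod 3): since gcd(91, 3) = 1, we get a unique residue mod 273.
    Write x = 70 + 91·t and substitute into x ≡ 0 (mod 3): 91·t ≡ 0 − 70 = -70 (mod 3).
    Reduce coefficients mod 3: 1·t ≡ 2 (mod 3).
    So t ≡ 2 (mod 3).
    Then x = 70 + 91·2 = 252, valid modulo lcm(91, 3) = 273: x ≡ 252 (mod 273).
Verify: 252 mod 13 = 5 ✓, 252 mod 7 = 0 ✓, 252 mod 3 = 0 ✓.

x ≡ 252 (mod 273).
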